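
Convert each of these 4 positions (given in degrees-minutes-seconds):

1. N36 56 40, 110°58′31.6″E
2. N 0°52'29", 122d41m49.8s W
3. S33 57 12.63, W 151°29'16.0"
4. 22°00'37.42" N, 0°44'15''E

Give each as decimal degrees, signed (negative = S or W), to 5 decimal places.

Point 1:
  Latitude: 36 + 56/60 + 40/3600 = 36.944444
  N → positive
  λ: 110° + 58/60 + 31.6/3600 = 110 + 0.966667 + 0.008778 = 110.975444
  E ⇒ keep positive
Point 2:
  Lat: 0° + 52/60 + 29/3600 = 0 + 0.866667 + 0.008056 = 0.874722
  N ⇒ keep positive
  λ: 122 + 41/60 + 49.8/3600 = 122.697167
  W → negative
Point 3:
  Latitude: 33 + 57/60 + 12.63/3600 = 33.953508
  S → negative
  Lon: 151° + 29/60 + 16/3600 = 151 + 0.483333 + 0.004444 = 151.487778
  hemisphere W, so the sign is −
Point 4:
  φ: 22 + 0/60 + 37.42/3600 = 22.010394
  N ⇒ keep positive
  Lon: 0 + 44/60 + 15/3600 = 0.737500
  E → positive

1. 36.94444, 110.97544
2. 0.87472, -122.69717
3. -33.95351, -151.48778
4. 22.01039, 0.73750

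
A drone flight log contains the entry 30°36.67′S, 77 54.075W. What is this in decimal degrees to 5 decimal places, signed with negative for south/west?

-30.61117, -77.90125

Latitude: 36.67′ = 0.611167°; total 30.611167
S ⇒ negate
Longitude: 77 + 54.075/60 = 77.901250
W → negative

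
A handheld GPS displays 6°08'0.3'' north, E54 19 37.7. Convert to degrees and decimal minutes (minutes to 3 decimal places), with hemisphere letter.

6° 8.005′ N, 54° 19.628′ E

φ: seconds/60 = 0.00500; minutes = 8 + 0.00500 = 8.00500
Longitude: 19 + 37.7/60 = 19.62833′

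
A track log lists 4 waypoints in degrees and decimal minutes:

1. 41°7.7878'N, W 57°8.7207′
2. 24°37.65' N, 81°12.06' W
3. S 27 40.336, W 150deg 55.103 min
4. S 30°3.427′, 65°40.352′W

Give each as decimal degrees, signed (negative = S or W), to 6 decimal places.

1. 41.129797, -57.145345
2. 24.627500, -81.201000
3. -27.672267, -150.918383
4. -30.057117, -65.672533

Point 1:
  Lat: 41 + 7.7878/60 = 41.1297967
  N → positive
  λ: 8.7207′ = 0.145345°; total 57.1453450
  hemisphere W, so the sign is −
Point 2:
  Latitude: 24 + 37.65/60 = 24.6275000
  N ⇒ keep positive
  λ: 81 + 12.06/60 = 81.2010000
  hemisphere W, so the sign is −
Point 3:
  Latitude: 27 + 40.336/60 = 27.6722667
  hemisphere S, so the sign is −
  Lon: 55.103′ = 0.918383°; total 150.9183833
  W ⇒ negate
Point 4:
  Latitude: 30 + 3.427/60 = 30.0571167
  S → negative
  Longitude: 65 + 40.352/60 = 65.6725333
  W ⇒ negate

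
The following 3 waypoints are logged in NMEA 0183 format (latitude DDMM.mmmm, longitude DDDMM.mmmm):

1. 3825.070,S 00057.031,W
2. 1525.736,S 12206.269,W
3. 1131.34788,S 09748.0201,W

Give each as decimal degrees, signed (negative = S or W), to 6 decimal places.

Point 1:
  Lat: split at 2 digits → 38° and 25.07′; 38 + 25.07/60 = 38.4178333
  S → negative
  Lon: split at 3 digits → 000° and 57.031′; 0 + 57.031/60 = 0.9505167
  W ⇒ negate
Point 2:
  Latitude: degrees = first 2 digits = 15, minutes = 25.736; 15 + 25.736/60 = 15.4289333
  hemisphere S, so the sign is −
  λ: degrees = first 3 digits = 122, minutes = 6.269; 122 + 6.269/60 = 122.1044833
  W ⇒ negate
Point 3:
  Latitude: split at 2 digits → 11° and 31.34788′; 11 + 31.34788/60 = 11.5224647
  hemisphere S, so the sign is −
  Longitude: degrees = first 3 digits = 97, minutes = 48.0201; 97 + 48.0201/60 = 97.8003350
  W ⇒ negate

1. -38.417833, -0.950517
2. -15.428933, -122.104483
3. -11.522465, -97.800335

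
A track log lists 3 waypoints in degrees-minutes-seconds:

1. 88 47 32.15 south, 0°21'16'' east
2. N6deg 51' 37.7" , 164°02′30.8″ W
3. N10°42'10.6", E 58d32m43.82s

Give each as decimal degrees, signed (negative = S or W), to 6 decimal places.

1. -88.792264, 0.354444
2. 6.860472, -164.041889
3. 10.702944, 58.545506

Point 1:
  Latitude: 47′ + 32.15″ = 47.53583′; 88 + 47.53583/60 = 88.7922639
  S → negative
  Lon: 0 + 21/60 + 16/3600 = 0.3544444
  E → positive
Point 2:
  Lat: 6° + 51/60 + 37.7/3600 = 6 + 0.850000 + 0.010472 = 6.8604722
  N → positive
  Lon: 164 + 2/60 + 30.8/3600 = 164.0418889
  hemisphere W, so the sign is −
Point 3:
  Lat: 42′ + 10.6″ = 42.17667′; 10 + 42.17667/60 = 10.7029444
  N ⇒ keep positive
  Lon: 58° + 32/60 + 43.82/3600 = 58 + 0.533333 + 0.012172 = 58.5455056
  E → positive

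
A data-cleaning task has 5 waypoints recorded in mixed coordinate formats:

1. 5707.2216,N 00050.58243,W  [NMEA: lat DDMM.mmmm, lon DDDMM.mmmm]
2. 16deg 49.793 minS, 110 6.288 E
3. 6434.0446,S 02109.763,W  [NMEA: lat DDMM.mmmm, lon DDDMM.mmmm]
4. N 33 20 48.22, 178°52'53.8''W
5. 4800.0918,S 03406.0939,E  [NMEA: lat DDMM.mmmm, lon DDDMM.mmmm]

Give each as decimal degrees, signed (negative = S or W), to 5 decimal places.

1. 57.12036, -0.84304
2. -16.82988, 110.10480
3. -64.56741, -21.16272
4. 33.34673, -178.88161
5. -48.00153, 34.10157

Point 1:
  Latitude: degrees = first 2 digits = 57, minutes = 7.2216; 57 + 7.2216/60 = 57.120360
  N → positive
  λ: degrees = first 3 digits = 0, minutes = 50.58243; 0 + 50.58243/60 = 0.843041
  W → negative
Point 2:
  φ: 49.793′ = 0.829883°; total 16.829883
  S → negative
  Lon: 110 + 6.288/60 = 110.104800
  E ⇒ keep positive
Point 3:
  φ: split at 2 digits → 64° and 34.0446′; 64 + 34.0446/60 = 64.567410
  S ⇒ negate
  Longitude: degrees = first 3 digits = 21, minutes = 9.763; 21 + 9.763/60 = 21.162717
  W ⇒ negate
Point 4:
  Latitude: 20′ + 48.22″ = 20.80367′; 33 + 20.80367/60 = 33.346728
  N ⇒ keep positive
  λ: 178 + 52/60 + 53.8/3600 = 178.881611
  hemisphere W, so the sign is −
Point 5:
  Latitude: degrees = first 2 digits = 48, minutes = 0.0918; 48 + 0.0918/60 = 48.001530
  hemisphere S, so the sign is −
  Lon: degrees = first 3 digits = 34, minutes = 6.0939; 34 + 6.0939/60 = 34.101565
  E → positive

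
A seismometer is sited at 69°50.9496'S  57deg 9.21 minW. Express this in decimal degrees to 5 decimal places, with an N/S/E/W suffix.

Latitude: 50.9496′ = 0.849160°; total 69.849160
Longitude: 57 + 9.21/60 = 57.153500

69.84916° S, 57.15350° W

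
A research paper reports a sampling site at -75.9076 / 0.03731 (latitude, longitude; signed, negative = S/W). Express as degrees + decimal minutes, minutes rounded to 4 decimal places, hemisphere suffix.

75° 54.4560′ S, 0° 2.2386′ E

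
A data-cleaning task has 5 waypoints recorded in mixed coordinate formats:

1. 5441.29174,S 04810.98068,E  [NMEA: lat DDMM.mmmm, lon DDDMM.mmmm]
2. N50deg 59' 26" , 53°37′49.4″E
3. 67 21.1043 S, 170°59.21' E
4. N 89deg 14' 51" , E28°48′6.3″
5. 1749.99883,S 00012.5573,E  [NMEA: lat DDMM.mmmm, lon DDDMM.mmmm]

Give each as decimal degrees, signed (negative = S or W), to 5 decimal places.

Point 1:
  Latitude: degrees = first 2 digits = 54, minutes = 41.29174; 54 + 41.29174/60 = 54.688196
  S → negative
  Lon: split at 3 digits → 048° and 10.98068′; 48 + 10.98068/60 = 48.183011
  E ⇒ keep positive
Point 2:
  Latitude: 59′ + 26″ = 59.43333′; 50 + 59.43333/60 = 50.990556
  N ⇒ keep positive
  Longitude: 53° + 37/60 + 49.4/3600 = 53 + 0.616667 + 0.013722 = 53.630389
  E → positive
Point 3:
  Latitude: 21.1043′ = 0.351738°; total 67.351738
  S ⇒ negate
  Longitude: 170 + 59.21/60 = 170.986833
  E ⇒ keep positive
Point 4:
  φ: 89 + 14/60 + 51/3600 = 89.247500
  N → positive
  λ: 28° + 48/60 + 6.3/3600 = 28 + 0.800000 + 0.001750 = 28.801750
  E → positive
Point 5:
  φ: split at 2 digits → 17° and 49.99883′; 17 + 49.99883/60 = 17.833314
  S → negative
  λ: split at 3 digits → 000° and 12.5573′; 0 + 12.5573/60 = 0.209288
  E → positive

1. -54.68820, 48.18301
2. 50.99056, 53.63039
3. -67.35174, 170.98683
4. 89.24750, 28.80175
5. -17.83331, 0.20929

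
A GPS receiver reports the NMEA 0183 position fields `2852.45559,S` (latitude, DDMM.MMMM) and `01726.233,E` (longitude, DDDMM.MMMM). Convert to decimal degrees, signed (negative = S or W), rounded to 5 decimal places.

-28.87426, 17.43722

Lat: degrees = first 2 digits = 28, minutes = 52.45559; 28 + 52.45559/60 = 28.874260
hemisphere S, so the sign is −
Longitude: split at 3 digits → 017° and 26.233′; 17 + 26.233/60 = 17.437217
E ⇒ keep positive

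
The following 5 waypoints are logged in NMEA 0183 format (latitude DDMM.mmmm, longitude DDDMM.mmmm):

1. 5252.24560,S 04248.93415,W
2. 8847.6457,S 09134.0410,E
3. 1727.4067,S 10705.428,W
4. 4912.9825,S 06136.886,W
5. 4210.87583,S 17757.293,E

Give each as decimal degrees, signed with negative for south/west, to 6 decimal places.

Point 1:
  Lat: degrees = first 2 digits = 52, minutes = 52.2456; 52 + 52.2456/60 = 52.8707600
  S → negative
  Longitude: degrees = first 3 digits = 42, minutes = 48.93415; 42 + 48.93415/60 = 42.8155692
  W ⇒ negate
Point 2:
  Lat: split at 2 digits → 88° and 47.6457′; 88 + 47.6457/60 = 88.7940950
  S ⇒ negate
  Lon: split at 3 digits → 091° and 34.041′; 91 + 34.041/60 = 91.5673500
  E ⇒ keep positive
Point 3:
  Lat: split at 2 digits → 17° and 27.4067′; 17 + 27.4067/60 = 17.4567783
  hemisphere S, so the sign is −
  λ: split at 3 digits → 107° and 5.428′; 107 + 5.428/60 = 107.0904667
  W → negative
Point 4:
  Lat: split at 2 digits → 49° and 12.9825′; 49 + 12.9825/60 = 49.2163750
  hemisphere S, so the sign is −
  λ: degrees = first 3 digits = 61, minutes = 36.886; 61 + 36.886/60 = 61.6147667
  W → negative
Point 5:
  φ: split at 2 digits → 42° and 10.87583′; 42 + 10.87583/60 = 42.1812638
  S → negative
  λ: split at 3 digits → 177° and 57.293′; 177 + 57.293/60 = 177.9548833
  E ⇒ keep positive

1. -52.870760, -42.815569
2. -88.794095, 91.567350
3. -17.456778, -107.090467
4. -49.216375, -61.614767
5. -42.181264, 177.954883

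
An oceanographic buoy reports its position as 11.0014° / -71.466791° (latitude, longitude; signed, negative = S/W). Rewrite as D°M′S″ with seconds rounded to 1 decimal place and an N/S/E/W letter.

φ: 0.001400° → 0.08400′; 0.08400 × 60 = 5.040″
Longitude is negative → W; |value| = 71.466791
Lon: 0.466791 × 60 = 28.00746′ → 28′, remainder × 60 = 0.448″

11°00′5.0″ N, 71°28′0.4″ W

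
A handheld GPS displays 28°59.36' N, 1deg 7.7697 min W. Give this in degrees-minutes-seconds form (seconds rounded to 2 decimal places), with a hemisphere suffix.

28°59′21.60″ N, 1°07′46.18″ W

Lat: 59.36000′ → 59′ and 0.36000 × 60 = 21.6000″
Longitude: fractional minutes 0.76970 × 60 = 46.1820″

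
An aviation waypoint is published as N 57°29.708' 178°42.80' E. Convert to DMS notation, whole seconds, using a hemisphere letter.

57°29′42″ N, 178°42′48″ E

φ: fractional minutes 0.70800 × 60 = 42.48″
Lon: fractional minutes 0.80000 × 60 = 48.00″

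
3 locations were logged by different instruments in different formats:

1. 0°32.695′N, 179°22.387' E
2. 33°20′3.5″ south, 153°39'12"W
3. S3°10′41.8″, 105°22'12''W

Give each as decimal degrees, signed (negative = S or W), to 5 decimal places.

Point 1:
  Latitude: 32.695′ = 0.544917°; total 0.544917
  N → positive
  Longitude: 22.387′ = 0.373117°; total 179.373117
  E → positive
Point 2:
  Lat: 20′ + 3.5″ = 20.05833′; 33 + 20.05833/60 = 33.334306
  hemisphere S, so the sign is −
  Lon: 153° + 39/60 + 12/3600 = 153 + 0.650000 + 0.003333 = 153.653333
  W ⇒ negate
Point 3:
  φ: 3 + 10/60 + 41.8/3600 = 3.178278
  hemisphere S, so the sign is −
  Longitude: 105° + 22/60 + 12/3600 = 105 + 0.366667 + 0.003333 = 105.370000
  hemisphere W, so the sign is −

1. 0.54492, 179.37312
2. -33.33431, -153.65333
3. -3.17828, -105.37000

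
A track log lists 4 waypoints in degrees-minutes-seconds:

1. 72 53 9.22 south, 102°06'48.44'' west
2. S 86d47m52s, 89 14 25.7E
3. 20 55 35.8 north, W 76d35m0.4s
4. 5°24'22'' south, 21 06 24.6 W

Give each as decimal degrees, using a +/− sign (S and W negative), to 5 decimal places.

1. -72.88589, -102.11346
2. -86.79778, 89.24047
3. 20.92661, -76.58344
4. -5.40611, -21.10683

Point 1:
  φ: 53′ + 9.22″ = 53.15367′; 72 + 53.15367/60 = 72.885894
  hemisphere S, so the sign is −
  Lon: 102° + 6/60 + 48.44/3600 = 102 + 0.100000 + 0.013456 = 102.113456
  W → negative
Point 2:
  Lat: 86° + 47/60 + 52/3600 = 86 + 0.783333 + 0.014444 = 86.797778
  S ⇒ negate
  Lon: 14′ + 25.7″ = 14.42833′; 89 + 14.42833/60 = 89.240472
  E ⇒ keep positive
Point 3:
  φ: 20° + 55/60 + 35.8/3600 = 20 + 0.916667 + 0.009944 = 20.926611
  N ⇒ keep positive
  λ: 76 + 35/60 + 0.4/3600 = 76.583444
  W ⇒ negate
Point 4:
  φ: 24′ + 22″ = 24.36667′; 5 + 24.36667/60 = 5.406111
  S ⇒ negate
  Lon: 21° + 6/60 + 24.6/3600 = 21 + 0.100000 + 0.006833 = 21.106833
  W ⇒ negate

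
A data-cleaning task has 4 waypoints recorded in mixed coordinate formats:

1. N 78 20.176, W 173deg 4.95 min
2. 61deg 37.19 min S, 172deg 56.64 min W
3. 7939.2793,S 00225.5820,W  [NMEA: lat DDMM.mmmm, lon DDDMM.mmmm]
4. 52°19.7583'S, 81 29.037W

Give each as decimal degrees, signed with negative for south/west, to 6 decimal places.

1. 78.336267, -173.082500
2. -61.619833, -172.944000
3. -79.654655, -2.426367
4. -52.329305, -81.483950

Point 1:
  φ: 78 + 20.176/60 = 78.3362667
  N ⇒ keep positive
  Longitude: 4.95′ = 0.082500°; total 173.0825000
  W ⇒ negate
Point 2:
  Latitude: 37.19′ = 0.619833°; total 61.6198333
  S → negative
  Longitude: 172 + 56.64/60 = 172.9440000
  hemisphere W, so the sign is −
Point 3:
  φ: degrees = first 2 digits = 79, minutes = 39.2793; 79 + 39.2793/60 = 79.6546550
  S → negative
  λ: degrees = first 3 digits = 2, minutes = 25.582; 2 + 25.582/60 = 2.4263667
  hemisphere W, so the sign is −
Point 4:
  φ: 52 + 19.7583/60 = 52.3293050
  S ⇒ negate
  Lon: 81 + 29.037/60 = 81.4839500
  hemisphere W, so the sign is −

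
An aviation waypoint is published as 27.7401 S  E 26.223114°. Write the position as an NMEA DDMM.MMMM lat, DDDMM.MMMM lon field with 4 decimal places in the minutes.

2744.4060,S / 02613.3868,E

Latitude: minutes = (27.740100 − 27) × 60 = 44.406000
Longitude: fractional part 0.223114 → 13.386840 minutes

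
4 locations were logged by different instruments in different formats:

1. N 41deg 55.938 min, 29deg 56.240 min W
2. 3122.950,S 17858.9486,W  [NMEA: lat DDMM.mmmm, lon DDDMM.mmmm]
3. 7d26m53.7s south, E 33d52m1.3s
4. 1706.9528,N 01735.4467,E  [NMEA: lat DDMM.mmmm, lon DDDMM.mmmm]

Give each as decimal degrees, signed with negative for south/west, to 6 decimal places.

1. 41.932300, -29.937333
2. -31.382500, -178.982477
3. -7.448250, 33.867028
4. 17.115880, 17.590778

Point 1:
  Lat: 41 + 55.938/60 = 41.9323000
  N ⇒ keep positive
  Lon: 56.24′ = 0.937333°; total 29.9373333
  hemisphere W, so the sign is −
Point 2:
  Lat: degrees = first 2 digits = 31, minutes = 22.95; 31 + 22.95/60 = 31.3825000
  S ⇒ negate
  Longitude: degrees = first 3 digits = 178, minutes = 58.9486; 178 + 58.9486/60 = 178.9824767
  W ⇒ negate
Point 3:
  φ: 7 + 26/60 + 53.7/3600 = 7.4482500
  S ⇒ negate
  λ: 33 + 52/60 + 1.3/3600 = 33.8670278
  E → positive
Point 4:
  Lat: degrees = first 2 digits = 17, minutes = 6.9528; 17 + 6.9528/60 = 17.1158800
  N ⇒ keep positive
  Longitude: split at 3 digits → 017° and 35.4467′; 17 + 35.4467/60 = 17.5907783
  E → positive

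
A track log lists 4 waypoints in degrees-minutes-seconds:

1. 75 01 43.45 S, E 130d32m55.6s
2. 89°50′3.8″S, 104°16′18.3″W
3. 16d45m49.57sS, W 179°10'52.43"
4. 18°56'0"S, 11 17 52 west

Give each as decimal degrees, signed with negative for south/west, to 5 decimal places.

1. -75.02874, 130.54878
2. -89.83439, -104.27175
3. -16.76377, -179.18123
4. -18.93333, -11.29778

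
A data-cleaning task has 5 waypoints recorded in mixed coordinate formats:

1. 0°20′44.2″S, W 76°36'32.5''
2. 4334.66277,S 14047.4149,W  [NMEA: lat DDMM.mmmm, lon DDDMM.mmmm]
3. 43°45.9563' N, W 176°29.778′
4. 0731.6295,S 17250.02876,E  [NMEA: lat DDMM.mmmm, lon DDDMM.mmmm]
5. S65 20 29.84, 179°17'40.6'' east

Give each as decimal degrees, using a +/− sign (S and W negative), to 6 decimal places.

1. -0.345611, -76.609028
2. -43.577713, -140.790248
3. 43.765938, -176.496300
4. -7.527158, 172.833813
5. -65.341622, 179.294611

Point 1:
  Latitude: 0° + 20/60 + 44.2/3600 = 0 + 0.333333 + 0.012278 = 0.3456111
  hemisphere S, so the sign is −
  Lon: 36′ + 32.5″ = 36.54167′; 76 + 36.54167/60 = 76.6090278
  W ⇒ negate
Point 2:
  Latitude: degrees = first 2 digits = 43, minutes = 34.66277; 43 + 34.66277/60 = 43.5777128
  S → negative
  Lon: degrees = first 3 digits = 140, minutes = 47.4149; 140 + 47.4149/60 = 140.7902483
  hemisphere W, so the sign is −
Point 3:
  φ: 43 + 45.9563/60 = 43.7659383
  N ⇒ keep positive
  Lon: 29.778′ = 0.496300°; total 176.4963000
  W ⇒ negate
Point 4:
  φ: split at 2 digits → 07° and 31.6295′; 7 + 31.6295/60 = 7.5271583
  S → negative
  λ: split at 3 digits → 172° and 50.02876′; 172 + 50.02876/60 = 172.8338127
  E → positive
Point 5:
  Latitude: 65 + 20/60 + 29.84/3600 = 65.3416222
  S ⇒ negate
  Longitude: 179° + 17/60 + 40.6/3600 = 179 + 0.283333 + 0.011278 = 179.2946111
  E → positive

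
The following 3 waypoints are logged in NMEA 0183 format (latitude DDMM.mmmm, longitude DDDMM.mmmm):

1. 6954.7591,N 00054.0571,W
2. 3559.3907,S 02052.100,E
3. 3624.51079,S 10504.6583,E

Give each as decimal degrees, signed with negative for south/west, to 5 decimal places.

1. 69.91265, -0.90095
2. -35.98985, 20.86833
3. -36.40851, 105.07764

Point 1:
  φ: degrees = first 2 digits = 69, minutes = 54.7591; 69 + 54.7591/60 = 69.912652
  N ⇒ keep positive
  Longitude: split at 3 digits → 000° and 54.0571′; 0 + 54.0571/60 = 0.900952
  W → negative
Point 2:
  Lat: split at 2 digits → 35° and 59.3907′; 35 + 59.3907/60 = 35.989845
  hemisphere S, so the sign is −
  Lon: degrees = first 3 digits = 20, minutes = 52.1; 20 + 52.1/60 = 20.868333
  E → positive
Point 3:
  Lat: split at 2 digits → 36° and 24.51079′; 36 + 24.51079/60 = 36.408513
  S ⇒ negate
  λ: split at 3 digits → 105° and 4.6583′; 105 + 4.6583/60 = 105.077638
  E → positive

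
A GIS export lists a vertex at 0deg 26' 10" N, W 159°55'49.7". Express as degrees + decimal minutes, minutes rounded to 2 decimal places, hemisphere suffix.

φ: 26 + 10/60 = 26.1667′
λ: 55 + 49.7/60 = 55.8283′

0° 26.17′ N, 159° 55.83′ W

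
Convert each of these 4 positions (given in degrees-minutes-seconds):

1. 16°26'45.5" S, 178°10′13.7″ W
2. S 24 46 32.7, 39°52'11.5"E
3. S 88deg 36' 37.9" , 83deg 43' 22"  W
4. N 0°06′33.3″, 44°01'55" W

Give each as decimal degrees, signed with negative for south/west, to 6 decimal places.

1. -16.445972, -178.170472
2. -24.775750, 39.869861
3. -88.610528, -83.722778
4. 0.109250, -44.031944

Point 1:
  Latitude: 16 + 26/60 + 45.5/3600 = 16.4459722
  S ⇒ negate
  λ: 10′ + 13.7″ = 10.22833′; 178 + 10.22833/60 = 178.1704722
  hemisphere W, so the sign is −
Point 2:
  Latitude: 24 + 46/60 + 32.7/3600 = 24.7757500
  S → negative
  λ: 39 + 52/60 + 11.5/3600 = 39.8698611
  E → positive
Point 3:
  Lat: 88° + 36/60 + 37.9/3600 = 88 + 0.600000 + 0.010528 = 88.6105278
  hemisphere S, so the sign is −
  Longitude: 83 + 43/60 + 22/3600 = 83.7227778
  W → negative
Point 4:
  φ: 6′ + 33.3″ = 6.55500′; 0 + 6.55500/60 = 0.1092500
  N ⇒ keep positive
  λ: 1′ + 55″ = 1.91667′; 44 + 1.91667/60 = 44.0319444
  W → negative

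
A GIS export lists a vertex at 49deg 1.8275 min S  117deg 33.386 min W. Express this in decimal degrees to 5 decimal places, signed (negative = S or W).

Lat: 1.8275′ = 0.030458°; total 49.030458
S ⇒ negate
λ: 33.386′ = 0.556433°; total 117.556433
W ⇒ negate

-49.03046, -117.55643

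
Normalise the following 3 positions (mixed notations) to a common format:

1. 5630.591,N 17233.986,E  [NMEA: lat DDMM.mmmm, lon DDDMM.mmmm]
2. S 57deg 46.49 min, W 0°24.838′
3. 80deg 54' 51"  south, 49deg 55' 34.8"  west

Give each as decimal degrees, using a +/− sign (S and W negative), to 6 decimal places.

Point 1:
  Lat: split at 2 digits → 56° and 30.591′; 56 + 30.591/60 = 56.5098500
  N ⇒ keep positive
  Longitude: split at 3 digits → 172° and 33.986′; 172 + 33.986/60 = 172.5664333
  E ⇒ keep positive
Point 2:
  Lat: 57 + 46.49/60 = 57.7748333
  S → negative
  Longitude: 0 + 24.838/60 = 0.4139667
  hemisphere W, so the sign is −
Point 3:
  φ: 54′ + 51″ = 54.85000′; 80 + 54.85000/60 = 80.9141667
  hemisphere S, so the sign is −
  Longitude: 55′ + 34.8″ = 55.58000′; 49 + 55.58000/60 = 49.9263333
  W ⇒ negate

1. 56.509850, 172.566433
2. -57.774833, -0.413967
3. -80.914167, -49.926333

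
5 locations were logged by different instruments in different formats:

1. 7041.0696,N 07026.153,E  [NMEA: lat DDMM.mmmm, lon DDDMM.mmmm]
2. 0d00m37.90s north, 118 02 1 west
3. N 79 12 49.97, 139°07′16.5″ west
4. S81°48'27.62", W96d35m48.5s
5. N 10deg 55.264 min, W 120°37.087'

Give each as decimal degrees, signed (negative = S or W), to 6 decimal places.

1. 70.684493, 70.435883
2. 0.010528, -118.033611
3. 79.213881, -139.121250
4. -81.807672, -96.596806
5. 10.921067, -120.618117

Point 1:
  φ: degrees = first 2 digits = 70, minutes = 41.0696; 70 + 41.0696/60 = 70.6844933
  N → positive
  Longitude: degrees = first 3 digits = 70, minutes = 26.153; 70 + 26.153/60 = 70.4358833
  E ⇒ keep positive
Point 2:
  φ: 0′ + 37.9″ = 0.63167′; 0 + 0.63167/60 = 0.0105278
  N ⇒ keep positive
  Longitude: 2′ + 1″ = 2.01667′; 118 + 2.01667/60 = 118.0336111
  W ⇒ negate
Point 3:
  Latitude: 79 + 12/60 + 49.97/3600 = 79.2138806
  N → positive
  Lon: 139 + 7/60 + 16.5/3600 = 139.1212500
  W → negative
Point 4:
  φ: 81° + 48/60 + 27.62/3600 = 81 + 0.800000 + 0.007672 = 81.8076722
  hemisphere S, so the sign is −
  Longitude: 96° + 35/60 + 48.5/3600 = 96 + 0.583333 + 0.013472 = 96.5968056
  hemisphere W, so the sign is −
Point 5:
  Latitude: 55.264′ = 0.921067°; total 10.9210667
  N ⇒ keep positive
  Longitude: 120 + 37.087/60 = 120.6181167
  W → negative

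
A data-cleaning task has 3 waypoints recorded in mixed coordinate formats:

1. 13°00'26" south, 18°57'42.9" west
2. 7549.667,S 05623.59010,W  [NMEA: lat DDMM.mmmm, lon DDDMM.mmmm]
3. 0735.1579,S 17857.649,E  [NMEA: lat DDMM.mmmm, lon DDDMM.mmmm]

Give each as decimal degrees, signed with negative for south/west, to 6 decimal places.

1. -13.007222, -18.961917
2. -75.827783, -56.393168
3. -7.585965, 178.960817

Point 1:
  Lat: 13 + 0/60 + 26/3600 = 13.0072222
  hemisphere S, so the sign is −
  Longitude: 57′ + 42.9″ = 57.71500′; 18 + 57.71500/60 = 18.9619167
  W → negative
Point 2:
  Latitude: degrees = first 2 digits = 75, minutes = 49.667; 75 + 49.667/60 = 75.8277833
  S → negative
  Lon: degrees = first 3 digits = 56, minutes = 23.5901; 56 + 23.5901/60 = 56.3931683
  W → negative
Point 3:
  Latitude: degrees = first 2 digits = 7, minutes = 35.1579; 7 + 35.1579/60 = 7.5859650
  S → negative
  Longitude: degrees = first 3 digits = 178, minutes = 57.649; 178 + 57.649/60 = 178.9608167
  E → positive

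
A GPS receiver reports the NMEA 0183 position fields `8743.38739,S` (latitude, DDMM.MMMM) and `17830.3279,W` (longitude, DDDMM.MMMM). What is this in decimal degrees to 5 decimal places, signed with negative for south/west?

φ: degrees = first 2 digits = 87, minutes = 43.38739; 87 + 43.38739/60 = 87.723123
hemisphere S, so the sign is −
Lon: split at 3 digits → 178° and 30.3279′; 178 + 30.3279/60 = 178.505465
W → negative

-87.72312, -178.50547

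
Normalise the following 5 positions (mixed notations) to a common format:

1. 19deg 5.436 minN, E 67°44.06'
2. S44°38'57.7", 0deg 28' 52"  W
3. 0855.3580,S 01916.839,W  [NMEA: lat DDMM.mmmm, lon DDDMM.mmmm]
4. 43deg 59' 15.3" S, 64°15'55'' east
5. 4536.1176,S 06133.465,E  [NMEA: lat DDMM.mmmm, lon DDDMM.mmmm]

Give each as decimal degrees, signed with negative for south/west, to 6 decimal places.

Point 1:
  φ: 19 + 5.436/60 = 19.0906000
  N ⇒ keep positive
  λ: 67 + 44.06/60 = 67.7343333
  E → positive
Point 2:
  Latitude: 44 + 38/60 + 57.7/3600 = 44.6493611
  hemisphere S, so the sign is −
  λ: 0 + 28/60 + 52/3600 = 0.4811111
  W → negative
Point 3:
  Latitude: split at 2 digits → 08° and 55.358′; 8 + 55.358/60 = 8.9226333
  hemisphere S, so the sign is −
  Longitude: degrees = first 3 digits = 19, minutes = 16.839; 19 + 16.839/60 = 19.2806500
  W ⇒ negate
Point 4:
  φ: 59′ + 15.3″ = 59.25500′; 43 + 59.25500/60 = 43.9875833
  S ⇒ negate
  Lon: 15′ + 55″ = 15.91667′; 64 + 15.91667/60 = 64.2652778
  E → positive
Point 5:
  Lat: split at 2 digits → 45° and 36.1176′; 45 + 36.1176/60 = 45.6019600
  hemisphere S, so the sign is −
  λ: degrees = first 3 digits = 61, minutes = 33.465; 61 + 33.465/60 = 61.5577500
  E → positive

1. 19.090600, 67.734333
2. -44.649361, -0.481111
3. -8.922633, -19.280650
4. -43.987583, 64.265278
5. -45.601960, 61.557750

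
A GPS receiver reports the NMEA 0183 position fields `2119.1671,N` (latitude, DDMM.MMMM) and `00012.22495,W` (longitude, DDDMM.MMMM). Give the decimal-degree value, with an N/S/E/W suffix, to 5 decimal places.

Lat: split at 2 digits → 21° and 19.1671′; 21 + 19.1671/60 = 21.319452
Lon: degrees = first 3 digits = 0, minutes = 12.22495; 0 + 12.22495/60 = 0.203749

21.31945° N, 0.20375° W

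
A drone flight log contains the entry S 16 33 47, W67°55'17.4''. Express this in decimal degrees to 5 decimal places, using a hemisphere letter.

φ: 16° + 33/60 + 47/3600 = 16 + 0.550000 + 0.013056 = 16.563056
Lon: 67° + 55/60 + 17.4/3600 = 67 + 0.916667 + 0.004833 = 67.921500

16.56306° S, 67.92150° W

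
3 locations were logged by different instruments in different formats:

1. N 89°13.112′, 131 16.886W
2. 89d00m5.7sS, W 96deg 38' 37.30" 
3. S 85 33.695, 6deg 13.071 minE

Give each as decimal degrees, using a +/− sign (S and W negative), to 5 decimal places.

Point 1:
  Latitude: 89 + 13.112/60 = 89.218533
  N ⇒ keep positive
  Lon: 16.886′ = 0.281433°; total 131.281433
  W → negative
Point 2:
  Lat: 89° + 0/60 + 5.7/3600 = 89 + 0.000000 + 0.001583 = 89.001583
  hemisphere S, so the sign is −
  Longitude: 96° + 38/60 + 37.3/3600 = 96 + 0.633333 + 0.010361 = 96.643694
  hemisphere W, so the sign is −
Point 3:
  Lat: 85 + 33.695/60 = 85.561583
  S → negative
  Longitude: 6 + 13.071/60 = 6.217850
  E → positive

1. 89.21853, -131.28143
2. -89.00158, -96.64369
3. -85.56158, 6.21785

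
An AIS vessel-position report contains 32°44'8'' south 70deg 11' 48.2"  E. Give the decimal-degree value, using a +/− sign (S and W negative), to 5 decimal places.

-32.73556, 70.19672

φ: 32° + 44/60 + 8/3600 = 32 + 0.733333 + 0.002222 = 32.735556
S → negative
Longitude: 11′ + 48.2″ = 11.80333′; 70 + 11.80333/60 = 70.196722
E ⇒ keep positive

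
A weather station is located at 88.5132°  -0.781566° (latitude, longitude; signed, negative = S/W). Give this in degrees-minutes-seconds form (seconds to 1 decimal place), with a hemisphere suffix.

Lat: 0.513200° → 30.79200′; 0.79200 × 60 = 47.520″
Longitude is negative → W; |value| = 0.781566
λ: 0.781566° → 46.89396′; 0.89396 × 60 = 53.638″

88°30′47.5″ N, 0°46′53.6″ W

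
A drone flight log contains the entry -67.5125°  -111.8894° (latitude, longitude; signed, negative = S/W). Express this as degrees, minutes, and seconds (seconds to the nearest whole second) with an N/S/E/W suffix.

Latitude is negative → S; |value| = 67.512500
Lat: 0.512500° → 30.75000′; 0.75000 × 60 = 45.00″
Longitude is negative → W; |value| = 111.889400
λ: 0.889400 × 60 = 53.36400′ → 53′, remainder × 60 = 21.84″

67°30′45″ S, 111°53′22″ W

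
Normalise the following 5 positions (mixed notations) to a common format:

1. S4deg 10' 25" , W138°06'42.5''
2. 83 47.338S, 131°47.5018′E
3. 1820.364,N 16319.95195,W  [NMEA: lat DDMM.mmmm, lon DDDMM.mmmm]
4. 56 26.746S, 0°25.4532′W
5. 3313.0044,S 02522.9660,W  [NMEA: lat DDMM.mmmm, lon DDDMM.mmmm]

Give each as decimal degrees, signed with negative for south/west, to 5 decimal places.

Point 1:
  φ: 4 + 10/60 + 25/3600 = 4.173611
  S → negative
  λ: 138 + 6/60 + 42.5/3600 = 138.111806
  hemisphere W, so the sign is −
Point 2:
  φ: 47.338′ = 0.788967°; total 83.788967
  S → negative
  Lon: 131 + 47.5018/60 = 131.791697
  E → positive
Point 3:
  Latitude: degrees = first 2 digits = 18, minutes = 20.364; 18 + 20.364/60 = 18.339400
  N → positive
  Lon: split at 3 digits → 163° and 19.95195′; 163 + 19.95195/60 = 163.332533
  W → negative
Point 4:
  Latitude: 26.746′ = 0.445767°; total 56.445767
  S ⇒ negate
  Lon: 0 + 25.4532/60 = 0.424220
  hemisphere W, so the sign is −
Point 5:
  φ: degrees = first 2 digits = 33, minutes = 13.0044; 33 + 13.0044/60 = 33.216740
  hemisphere S, so the sign is −
  Longitude: split at 3 digits → 025° and 22.966′; 25 + 22.966/60 = 25.382767
  W → negative

1. -4.17361, -138.11181
2. -83.78897, 131.79170
3. 18.33940, -163.33253
4. -56.44577, -0.42422
5. -33.21674, -25.38277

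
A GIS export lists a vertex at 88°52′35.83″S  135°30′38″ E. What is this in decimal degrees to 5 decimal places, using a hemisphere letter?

Lat: 88 + 52/60 + 35.83/3600 = 88.876619
Lon: 30′ + 38″ = 30.63333′; 135 + 30.63333/60 = 135.510556

88.87662° S, 135.51056° E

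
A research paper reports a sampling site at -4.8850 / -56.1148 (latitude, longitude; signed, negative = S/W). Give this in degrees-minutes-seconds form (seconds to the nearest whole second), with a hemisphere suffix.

4°53′6″ S, 56°06′53″ W

Latitude is negative → S; |value| = 4.885000
φ: whole degrees 4; 53.10000′ → 53′ and 6.00″
Longitude is negative → W; |value| = 56.114800
Longitude: 0.114800 × 60 = 6.88800′ → 6′, remainder × 60 = 53.28″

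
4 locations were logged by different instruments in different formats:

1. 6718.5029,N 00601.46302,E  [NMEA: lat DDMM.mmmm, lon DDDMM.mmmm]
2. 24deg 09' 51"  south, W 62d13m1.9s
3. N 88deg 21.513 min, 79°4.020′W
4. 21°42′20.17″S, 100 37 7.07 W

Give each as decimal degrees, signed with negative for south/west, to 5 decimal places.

Point 1:
  Latitude: split at 2 digits → 67° and 18.5029′; 67 + 18.5029/60 = 67.308382
  N ⇒ keep positive
  Longitude: degrees = first 3 digits = 6, minutes = 1.46302; 6 + 1.46302/60 = 6.024384
  E ⇒ keep positive
Point 2:
  φ: 9′ + 51″ = 9.85000′; 24 + 9.85000/60 = 24.164167
  hemisphere S, so the sign is −
  λ: 62° + 13/60 + 1.9/3600 = 62 + 0.216667 + 0.000528 = 62.217194
  hemisphere W, so the sign is −
Point 3:
  Latitude: 21.513′ = 0.358550°; total 88.358550
  N ⇒ keep positive
  Lon: 79 + 4.02/60 = 79.067000
  hemisphere W, so the sign is −
Point 4:
  Lat: 42′ + 20.17″ = 42.33617′; 21 + 42.33617/60 = 21.705603
  S ⇒ negate
  Longitude: 100° + 37/60 + 7.07/3600 = 100 + 0.616667 + 0.001964 = 100.618631
  W ⇒ negate

1. 67.30838, 6.02438
2. -24.16417, -62.21719
3. 88.35855, -79.06700
4. -21.70560, -100.61863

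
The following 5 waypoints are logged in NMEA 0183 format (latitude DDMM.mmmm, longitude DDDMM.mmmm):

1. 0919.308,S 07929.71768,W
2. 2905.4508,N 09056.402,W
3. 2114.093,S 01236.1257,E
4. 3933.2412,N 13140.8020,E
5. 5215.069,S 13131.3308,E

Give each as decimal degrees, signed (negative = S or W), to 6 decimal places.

Point 1:
  Latitude: degrees = first 2 digits = 9, minutes = 19.308; 9 + 19.308/60 = 9.3218000
  S ⇒ negate
  Longitude: degrees = first 3 digits = 79, minutes = 29.71768; 79 + 29.71768/60 = 79.4952947
  W → negative
Point 2:
  Lat: degrees = first 2 digits = 29, minutes = 5.4508; 29 + 5.4508/60 = 29.0908467
  N ⇒ keep positive
  Longitude: split at 3 digits → 090° and 56.402′; 90 + 56.402/60 = 90.9400333
  W ⇒ negate
Point 3:
  Lat: split at 2 digits → 21° and 14.093′; 21 + 14.093/60 = 21.2348833
  S → negative
  λ: degrees = first 3 digits = 12, minutes = 36.1257; 12 + 36.1257/60 = 12.6020950
  E → positive
Point 4:
  φ: split at 2 digits → 39° and 33.2412′; 39 + 33.2412/60 = 39.5540200
  N ⇒ keep positive
  λ: degrees = first 3 digits = 131, minutes = 40.802; 131 + 40.802/60 = 131.6800333
  E ⇒ keep positive
Point 5:
  φ: split at 2 digits → 52° and 15.069′; 52 + 15.069/60 = 52.2511500
  S ⇒ negate
  Lon: split at 3 digits → 131° and 31.3308′; 131 + 31.3308/60 = 131.5221800
  E → positive

1. -9.321800, -79.495295
2. 29.090847, -90.940033
3. -21.234883, 12.602095
4. 39.554020, 131.680033
5. -52.251150, 131.522180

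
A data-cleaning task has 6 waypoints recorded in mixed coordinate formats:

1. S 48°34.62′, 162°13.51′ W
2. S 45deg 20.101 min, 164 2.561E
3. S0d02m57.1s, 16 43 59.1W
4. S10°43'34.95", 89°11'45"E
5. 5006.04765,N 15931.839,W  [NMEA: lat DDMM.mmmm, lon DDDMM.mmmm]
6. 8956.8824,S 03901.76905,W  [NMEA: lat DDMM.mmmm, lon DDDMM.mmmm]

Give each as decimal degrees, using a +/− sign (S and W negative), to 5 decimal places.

Point 1:
  Lat: 34.62′ = 0.577000°; total 48.577000
  S → negative
  λ: 13.51′ = 0.225167°; total 162.225167
  hemisphere W, so the sign is −
Point 2:
  φ: 20.101′ = 0.335017°; total 45.335017
  S ⇒ negate
  λ: 2.561′ = 0.042683°; total 164.042683
  E ⇒ keep positive
Point 3:
  φ: 2′ + 57.1″ = 2.95167′; 0 + 2.95167/60 = 0.049194
  hemisphere S, so the sign is −
  Longitude: 43′ + 59.1″ = 43.98500′; 16 + 43.98500/60 = 16.733083
  hemisphere W, so the sign is −
Point 4:
  Lat: 10° + 43/60 + 34.95/3600 = 10 + 0.716667 + 0.009708 = 10.726375
  S → negative
  Lon: 89° + 11/60 + 45/3600 = 89 + 0.183333 + 0.012500 = 89.195833
  E ⇒ keep positive
Point 5:
  Lat: split at 2 digits → 50° and 6.04765′; 50 + 6.04765/60 = 50.100794
  N ⇒ keep positive
  Lon: degrees = first 3 digits = 159, minutes = 31.839; 159 + 31.839/60 = 159.530650
  W ⇒ negate
Point 6:
  Latitude: degrees = first 2 digits = 89, minutes = 56.8824; 89 + 56.8824/60 = 89.948040
  hemisphere S, so the sign is −
  Longitude: split at 3 digits → 039° and 1.76905′; 39 + 1.76905/60 = 39.029484
  W → negative

1. -48.57700, -162.22517
2. -45.33502, 164.04268
3. -0.04919, -16.73308
4. -10.72638, 89.19583
5. 50.10079, -159.53065
6. -89.94804, -39.02948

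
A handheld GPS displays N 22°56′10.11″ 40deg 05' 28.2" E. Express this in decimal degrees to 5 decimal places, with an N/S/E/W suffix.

22.93614° N, 40.09117° E

Latitude: 22 + 56/60 + 10.11/3600 = 22.936142
Lon: 5′ + 28.2″ = 5.47000′; 40 + 5.47000/60 = 40.091167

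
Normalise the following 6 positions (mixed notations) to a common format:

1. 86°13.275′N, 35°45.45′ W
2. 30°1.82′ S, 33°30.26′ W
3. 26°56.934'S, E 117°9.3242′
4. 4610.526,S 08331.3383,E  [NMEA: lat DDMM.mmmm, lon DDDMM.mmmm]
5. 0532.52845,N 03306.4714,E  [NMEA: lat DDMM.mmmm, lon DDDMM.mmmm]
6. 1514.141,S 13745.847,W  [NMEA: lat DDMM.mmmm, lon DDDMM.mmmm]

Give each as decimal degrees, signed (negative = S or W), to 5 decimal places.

1. 86.22125, -35.75750
2. -30.03033, -33.50433
3. -26.94890, 117.15540
4. -46.17543, 83.52231
5. 5.54214, 33.10786
6. -15.23568, -137.76412

Point 1:
  φ: 13.275′ = 0.221250°; total 86.221250
  N ⇒ keep positive
  Longitude: 45.45′ = 0.757500°; total 35.757500
  W ⇒ negate
Point 2:
  Lat: 30 + 1.82/60 = 30.030333
  hemisphere S, so the sign is −
  λ: 33 + 30.26/60 = 33.504333
  W ⇒ negate
Point 3:
  Lat: 26 + 56.934/60 = 26.948900
  S ⇒ negate
  Lon: 9.3242′ = 0.155403°; total 117.155403
  E ⇒ keep positive
Point 4:
  Lat: degrees = first 2 digits = 46, minutes = 10.526; 46 + 10.526/60 = 46.175433
  hemisphere S, so the sign is −
  Longitude: split at 3 digits → 083° and 31.3383′; 83 + 31.3383/60 = 83.522305
  E → positive
Point 5:
  Latitude: degrees = first 2 digits = 5, minutes = 32.52845; 5 + 32.52845/60 = 5.542141
  N → positive
  Lon: degrees = first 3 digits = 33, minutes = 6.4714; 33 + 6.4714/60 = 33.107857
  E ⇒ keep positive
Point 6:
  Latitude: degrees = first 2 digits = 15, minutes = 14.141; 15 + 14.141/60 = 15.235683
  hemisphere S, so the sign is −
  λ: degrees = first 3 digits = 137, minutes = 45.847; 137 + 45.847/60 = 137.764117
  W ⇒ negate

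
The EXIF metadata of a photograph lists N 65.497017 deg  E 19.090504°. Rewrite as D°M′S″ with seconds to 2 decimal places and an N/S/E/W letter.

65°29′49.26″ N, 19°05′25.81″ E

Lat: whole degrees 65; 29.82102′ → 29′ and 49.2612″
Lon: 0.090504° → 5.43024′; 0.43024 × 60 = 25.8144″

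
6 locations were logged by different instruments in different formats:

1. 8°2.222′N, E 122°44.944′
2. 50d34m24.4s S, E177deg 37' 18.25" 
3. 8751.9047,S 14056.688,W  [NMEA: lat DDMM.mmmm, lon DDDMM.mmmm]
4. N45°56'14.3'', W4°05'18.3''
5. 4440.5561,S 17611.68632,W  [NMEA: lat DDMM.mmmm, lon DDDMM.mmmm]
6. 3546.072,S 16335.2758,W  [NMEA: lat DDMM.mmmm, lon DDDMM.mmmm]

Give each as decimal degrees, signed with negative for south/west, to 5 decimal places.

1. 8.03703, 122.74907
2. -50.57344, 177.62174
3. -87.86508, -140.94480
4. 45.93731, -4.08842
5. -44.67594, -176.19477
6. -35.76787, -163.58793

Point 1:
  φ: 8 + 2.222/60 = 8.037033
  N → positive
  λ: 44.944′ = 0.749067°; total 122.749067
  E ⇒ keep positive
Point 2:
  Lat: 50° + 34/60 + 24.4/3600 = 50 + 0.566667 + 0.006778 = 50.573444
  hemisphere S, so the sign is −
  Longitude: 37′ + 18.25″ = 37.30417′; 177 + 37.30417/60 = 177.621736
  E ⇒ keep positive
Point 3:
  Lat: split at 2 digits → 87° and 51.9047′; 87 + 51.9047/60 = 87.865078
  hemisphere S, so the sign is −
  Longitude: split at 3 digits → 140° and 56.688′; 140 + 56.688/60 = 140.944800
  W ⇒ negate
Point 4:
  φ: 56′ + 14.3″ = 56.23833′; 45 + 56.23833/60 = 45.937306
  N ⇒ keep positive
  Longitude: 4 + 5/60 + 18.3/3600 = 4.088417
  hemisphere W, so the sign is −
Point 5:
  Lat: degrees = first 2 digits = 44, minutes = 40.5561; 44 + 40.5561/60 = 44.675935
  hemisphere S, so the sign is −
  Lon: degrees = first 3 digits = 176, minutes = 11.68632; 176 + 11.68632/60 = 176.194772
  W → negative
Point 6:
  Latitude: split at 2 digits → 35° and 46.072′; 35 + 46.072/60 = 35.767867
  S → negative
  λ: degrees = first 3 digits = 163, minutes = 35.2758; 163 + 35.2758/60 = 163.587930
  W → negative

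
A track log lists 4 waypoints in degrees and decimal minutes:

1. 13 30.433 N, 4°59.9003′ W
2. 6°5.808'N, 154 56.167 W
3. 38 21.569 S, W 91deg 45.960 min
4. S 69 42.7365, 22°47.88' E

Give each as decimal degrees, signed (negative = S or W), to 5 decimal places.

Point 1:
  Lat: 13 + 30.433/60 = 13.507217
  N → positive
  Longitude: 59.9003′ = 0.998338°; total 4.998338
  hemisphere W, so the sign is −
Point 2:
  Lat: 6 + 5.808/60 = 6.096800
  N → positive
  Longitude: 154 + 56.167/60 = 154.936117
  hemisphere W, so the sign is −
Point 3:
  φ: 21.569′ = 0.359483°; total 38.359483
  S ⇒ negate
  Lon: 91 + 45.96/60 = 91.766000
  hemisphere W, so the sign is −
Point 4:
  Latitude: 42.7365′ = 0.712275°; total 69.712275
  S → negative
  Lon: 22 + 47.88/60 = 22.798000
  E ⇒ keep positive

1. 13.50722, -4.99834
2. 6.09680, -154.93612
3. -38.35948, -91.76600
4. -69.71228, 22.79800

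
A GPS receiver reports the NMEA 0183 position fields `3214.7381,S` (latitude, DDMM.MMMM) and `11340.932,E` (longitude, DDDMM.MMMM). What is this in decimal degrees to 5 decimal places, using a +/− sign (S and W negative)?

-32.24564, 113.68220

φ: split at 2 digits → 32° and 14.7381′; 32 + 14.7381/60 = 32.245635
S → negative
Longitude: degrees = first 3 digits = 113, minutes = 40.932; 113 + 40.932/60 = 113.682200
E ⇒ keep positive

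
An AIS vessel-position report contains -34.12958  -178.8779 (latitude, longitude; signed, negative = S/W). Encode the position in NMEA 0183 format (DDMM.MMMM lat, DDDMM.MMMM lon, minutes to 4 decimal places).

3407.7748,S / 17852.6740,W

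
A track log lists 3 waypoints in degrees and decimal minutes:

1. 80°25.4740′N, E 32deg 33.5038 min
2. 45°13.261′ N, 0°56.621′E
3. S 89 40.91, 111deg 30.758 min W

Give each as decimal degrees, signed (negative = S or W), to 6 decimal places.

Point 1:
  φ: 80 + 25.474/60 = 80.4245667
  N ⇒ keep positive
  Longitude: 33.5038′ = 0.558397°; total 32.5583967
  E ⇒ keep positive
Point 2:
  Latitude: 13.261′ = 0.221017°; total 45.2210167
  N → positive
  λ: 0 + 56.621/60 = 0.9436833
  E ⇒ keep positive
Point 3:
  Lat: 40.91′ = 0.681833°; total 89.6818333
  hemisphere S, so the sign is −
  λ: 111 + 30.758/60 = 111.5126333
  hemisphere W, so the sign is −

1. 80.424567, 32.558397
2. 45.221017, 0.943683
3. -89.681833, -111.512633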